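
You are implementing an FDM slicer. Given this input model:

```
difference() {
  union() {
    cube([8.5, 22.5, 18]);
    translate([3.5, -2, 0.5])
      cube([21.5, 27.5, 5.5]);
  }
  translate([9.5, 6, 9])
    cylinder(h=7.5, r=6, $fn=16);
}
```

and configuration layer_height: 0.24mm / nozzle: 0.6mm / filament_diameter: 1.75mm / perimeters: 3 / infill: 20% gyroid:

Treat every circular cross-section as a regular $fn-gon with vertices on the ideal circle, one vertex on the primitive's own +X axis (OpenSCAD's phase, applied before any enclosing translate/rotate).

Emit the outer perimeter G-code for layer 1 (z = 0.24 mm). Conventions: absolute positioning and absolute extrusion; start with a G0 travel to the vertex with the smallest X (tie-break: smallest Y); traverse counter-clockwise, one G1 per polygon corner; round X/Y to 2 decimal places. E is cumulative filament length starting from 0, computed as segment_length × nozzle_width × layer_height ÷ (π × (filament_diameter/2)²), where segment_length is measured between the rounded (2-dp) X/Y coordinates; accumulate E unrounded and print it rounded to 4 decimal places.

At z = 0.24 mm: the cube is present — its section is the full 8.5×22.5 rectangle; the cube at (3.5, -2) is not intersected at this z (z outside [0.5, 6]); Combining (union): only the 8.5×22.5 cube is present, so the union is just that shape — 1 connected region; the cylinder at (9.5, 6) does not reach this height (z outside [9, 16.5]); After the difference (first − rest): none of the subtracted shapes is present at this height, so the result so far is unchanged — 1 connected region. The outline is a single polygon with 4 vertices. Extrusion per mm of travel: 0.6 × 0.24 / (π × 0.875²) = 0.059868. Accumulating E over each segment gives final E = 3.7118.

G0 X0.00 Y0.00 Z0.24
G1 X8.50 Y0.00 E0.5089
G1 X8.50 Y22.50 E1.8559
G1 X0.00 Y22.50 E2.3648
G1 X0.00 Y0.00 E3.7118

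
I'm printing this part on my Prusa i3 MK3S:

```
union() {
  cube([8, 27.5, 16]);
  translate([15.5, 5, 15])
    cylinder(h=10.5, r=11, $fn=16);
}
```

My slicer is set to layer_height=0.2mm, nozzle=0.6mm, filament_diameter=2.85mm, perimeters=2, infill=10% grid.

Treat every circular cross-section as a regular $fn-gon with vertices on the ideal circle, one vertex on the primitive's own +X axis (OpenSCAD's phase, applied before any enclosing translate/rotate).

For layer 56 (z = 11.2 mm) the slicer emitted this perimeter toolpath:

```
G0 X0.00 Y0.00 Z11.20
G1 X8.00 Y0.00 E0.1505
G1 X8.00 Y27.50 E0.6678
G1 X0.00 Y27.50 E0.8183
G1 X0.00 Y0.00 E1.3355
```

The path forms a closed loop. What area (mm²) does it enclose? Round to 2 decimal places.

Apply the shoelace formula to the sequence of (X, Y) vertices; enclosed area = 220.00 mm².

220.00 mm²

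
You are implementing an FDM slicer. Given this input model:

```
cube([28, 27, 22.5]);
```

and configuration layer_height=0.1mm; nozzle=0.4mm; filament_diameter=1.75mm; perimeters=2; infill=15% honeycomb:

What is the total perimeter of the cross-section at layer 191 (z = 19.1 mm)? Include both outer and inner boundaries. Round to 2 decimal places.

110.00 mm

At z = 19.1 mm: the cube is present — its section is the full 28×27 rectangle (perimeter 110.00 mm). Overall, the cross-section is a single solid region. Total boundary length (outer) = 110.00 mm.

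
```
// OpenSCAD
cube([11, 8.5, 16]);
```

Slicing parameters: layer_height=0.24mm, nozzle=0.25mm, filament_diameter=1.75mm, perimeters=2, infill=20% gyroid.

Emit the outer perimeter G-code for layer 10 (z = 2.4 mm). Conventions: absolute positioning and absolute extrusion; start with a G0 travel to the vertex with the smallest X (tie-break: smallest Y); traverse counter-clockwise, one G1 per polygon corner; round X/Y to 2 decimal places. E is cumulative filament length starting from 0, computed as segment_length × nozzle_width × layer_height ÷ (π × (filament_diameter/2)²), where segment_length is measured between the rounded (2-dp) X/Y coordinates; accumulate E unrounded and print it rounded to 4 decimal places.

G0 X0.00 Y0.00 Z2.40
G1 X11.00 Y0.00 E0.2744
G1 X11.00 Y8.50 E0.4864
G1 X0.00 Y8.50 E0.7608
G1 X0.00 Y0.00 E0.9729

At z = 2.4 mm: the cube (footprint 11×8.5) is included at this height. The outline is a single polygon with 4 vertices. Extrusion per mm of travel: 0.25 × 0.24 / (π × 0.875²) = 0.024945. Accumulating E over each segment gives final E = 0.9729.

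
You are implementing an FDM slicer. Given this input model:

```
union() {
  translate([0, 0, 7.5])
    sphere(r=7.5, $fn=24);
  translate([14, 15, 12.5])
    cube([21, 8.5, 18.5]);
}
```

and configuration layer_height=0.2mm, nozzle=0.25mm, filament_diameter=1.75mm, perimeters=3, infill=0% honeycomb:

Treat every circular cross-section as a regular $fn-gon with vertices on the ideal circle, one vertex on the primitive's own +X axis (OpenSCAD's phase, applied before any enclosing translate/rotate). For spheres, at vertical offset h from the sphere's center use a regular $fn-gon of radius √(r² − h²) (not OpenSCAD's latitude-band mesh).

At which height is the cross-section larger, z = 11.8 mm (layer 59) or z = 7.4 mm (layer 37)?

layer 37 (z = 7.4 mm)

Layer 59 (z = 11.8): the sphere: section is a regular 24-gon, circumradius = √(r²−h²) = √(7.5²−4.3²) = 6.145 (area = (24/2)·6.145²·sin(360°/24) = 117.28 mm²); the cube at (14, 15) does not reach this height (z outside [12.5, 31]); Combining (union): only the r=7.5 sphere is present, so the union is just that shape — area = 117.28 mm². So its area = 117.28 mm². Layer 37 (z = 7.4): the r=7.5 sphere slices to a regular 24-gon of circumradius 7.499 (√(r²−h²) with h=0.1 from center) (area = (24/2)·7.499²·sin(360°/24) = 174.67 mm²); the cube at (14, 15) is not intersected at this z (z outside [12.5, 31]); Combining (union): only the r=7.5 sphere is present, so the union is just that shape — area = 174.67 mm². So its area = 174.67 mm². Layer 37 is larger (174.67 vs 117.28 mm²).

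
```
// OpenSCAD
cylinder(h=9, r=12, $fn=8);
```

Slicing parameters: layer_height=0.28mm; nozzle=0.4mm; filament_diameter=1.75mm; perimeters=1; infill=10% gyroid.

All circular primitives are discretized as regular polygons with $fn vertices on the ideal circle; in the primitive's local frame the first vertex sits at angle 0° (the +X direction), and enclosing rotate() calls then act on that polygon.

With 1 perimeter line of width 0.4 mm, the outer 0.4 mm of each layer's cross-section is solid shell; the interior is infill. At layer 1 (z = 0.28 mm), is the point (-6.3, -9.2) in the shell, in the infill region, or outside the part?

At z = 0.28 mm: the r=12 cylinder gives a regular 8-gon of circumradius 12 (constant along its height). Overall, the cross-section is a single solid region. The nearest boundary edge runs (-8.49, -8.49)→(-0.00, -12.00); distance from the point to it = 0.18 mm. The point is inside the cross-section, 0.18 mm from the nearest boundary — within the 0.4 mm shell band (1 × 0.4).

shell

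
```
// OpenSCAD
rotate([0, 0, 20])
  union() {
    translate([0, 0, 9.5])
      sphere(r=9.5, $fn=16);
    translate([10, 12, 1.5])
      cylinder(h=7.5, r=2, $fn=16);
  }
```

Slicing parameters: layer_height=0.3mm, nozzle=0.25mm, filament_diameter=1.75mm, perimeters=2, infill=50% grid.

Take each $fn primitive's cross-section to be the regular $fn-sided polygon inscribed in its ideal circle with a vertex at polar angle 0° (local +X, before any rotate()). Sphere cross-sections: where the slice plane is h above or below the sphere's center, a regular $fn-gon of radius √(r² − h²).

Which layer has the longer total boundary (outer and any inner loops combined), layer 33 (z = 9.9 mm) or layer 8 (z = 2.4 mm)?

Layer 33 (z = 9.9): the sphere: section is a regular 16-gon, circumradius = √(r²−h²) = √(9.5²−0.4²) = 9.492 (perimeter = 2·16·9.492·sin(180°/16) = 59.25 mm); the cylinder at (10, 12) is absent (z outside [1.5, 9]); Combining (union): only the r=9.5 sphere is present, so the union is just that shape — boundary = 59.25 mm; (rotated 20° about Z; rotation is an isometry so areas/perimeters/island counts are preserved). So its perimeter = 59.25 mm. Layer 8 (z = 2.4): the r=9.5 sphere slices to a regular 16-gon of circumradius 6.312 (√(r²−h²) with h=7.1 from center) (perimeter = 2·16·6.312·sin(180°/16) = 39.40 mm); the r=2 cylinder at (10, 12) contributes a regular 16-gon of circumradius 2 (perimeter = 2·16·2.000·sin(180°/16) = 12.49 mm); Merging all regions: the 2 present regions are separate (no shared area or edge), so areas and boundary lengths simply add and each stays a separate island — boundary = 51.89 mm; (whole slice rotated 20° about Z — lengths, areas and connectivity unchanged). So its perimeter = 51.89 mm. Layer 33 is larger (59.25 vs 51.89 mm).

layer 33 (z = 9.9 mm)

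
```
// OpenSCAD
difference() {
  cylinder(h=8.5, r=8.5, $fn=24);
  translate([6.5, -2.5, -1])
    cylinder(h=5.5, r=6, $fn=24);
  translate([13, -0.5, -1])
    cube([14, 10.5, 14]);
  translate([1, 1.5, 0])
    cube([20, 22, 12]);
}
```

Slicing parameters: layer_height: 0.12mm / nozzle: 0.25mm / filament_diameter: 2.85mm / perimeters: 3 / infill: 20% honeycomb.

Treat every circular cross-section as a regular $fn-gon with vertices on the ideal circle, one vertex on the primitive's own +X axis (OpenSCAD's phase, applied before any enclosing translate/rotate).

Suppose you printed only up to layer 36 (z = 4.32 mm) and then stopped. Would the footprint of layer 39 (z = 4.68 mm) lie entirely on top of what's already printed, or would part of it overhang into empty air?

part overhangs

Compare the two slices. At z = 4.32: the cylinder: section is a regular 24-gon, circumradius r=8.5 (area = (24/2)·8.500²·sin(360°/24) = 224.40 mm²); the r=6 cylinder at (6.5, -2.5) gives a regular 24-gon of circumradius 6 (constant along its height) (area = (24/2)·6.000²·sin(360°/24) = 111.81 mm²); the 14×10.5 cube at (13, -0.5) contributes its full rectangle (area 147.00 mm²); the 20×22 cube at (1, 1.5) contributes its full rectangle (area 440.00 mm²); Subtracting the remaining from the first: starting from the r=8.5 cylinder (224.40 mm²), the r=6 cylinder at (6.5, -2.5) partially overlaps it — only the 64.55 mm² overlap (of its 111.81 mm²) is removed, clipping the outline; the 14×10.5 cube at (13, -0.5) misses the remaining region (no effect); the 20×22 cube at (1, 1.5) partially overlaps it — only the 27.53 mm² overlap (of its 440.00 mm²) is removed, clipping the outline — area = 132.32 mm². At z = 4.68: the cylinder: section is a regular 24-gon, circumradius r=8.5 (area = (24/2)·8.500²·sin(360°/24) = 224.40 mm²); the cylinder at (6.5, -2.5) does not reach this height (z outside [-1, 4.5]); the cube at (13, -0.5) (footprint 14×10.5) is included at this height (area 147.00 mm²); the 20×22 cube at (1, 1.5) contributes its full rectangle (area 440.00 mm²); After the difference (first − rest): starting from the r=8.5 cylinder (224.40 mm²), the 14×10.5 cube at (13, -0.5) misses the remaining region (no effect); the 20×22 cube at (1, 1.5) partially overlaps it — only the 36.56 mm² overlap (of its 440.00 mm²) is removed, clipping the outline — area = 187.83 mm². Checking containment: at z = 4.68 the cross-section extends beyond the z = 4.32 cross-section by about 55.51 mm².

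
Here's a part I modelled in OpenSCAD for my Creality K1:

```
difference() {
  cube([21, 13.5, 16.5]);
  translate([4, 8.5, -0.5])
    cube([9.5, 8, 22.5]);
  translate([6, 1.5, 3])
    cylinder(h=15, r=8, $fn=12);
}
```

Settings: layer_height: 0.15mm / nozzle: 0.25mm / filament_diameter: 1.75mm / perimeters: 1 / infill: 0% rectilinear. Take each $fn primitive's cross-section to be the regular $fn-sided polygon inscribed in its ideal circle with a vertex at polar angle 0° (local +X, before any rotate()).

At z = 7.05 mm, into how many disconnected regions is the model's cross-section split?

2

At z = 7.05 mm: the cube (footprint 21×13.5) is included at this height; the cube at (4, 8.5) is present — its section is the full 9.5×8 rectangle; the cylinder at (6, 1.5): section is a regular 12-gon, circumradius r=8; Subtracting the remaining from the first: starting from the 21×13.5 cube, the 9.5×8 cube at (4, 8.5) partially overlaps it — only the 47.50 mm² overlap (of its 76.00 mm²) is removed, clipping the outline; the r=8 cylinder at (6, 1.5) partially overlaps it — only the 107.08 mm² overlap (of its 192.00 mm²) is removed, clipping the outline — 2 connected regions. The result has 2 disconnected regions.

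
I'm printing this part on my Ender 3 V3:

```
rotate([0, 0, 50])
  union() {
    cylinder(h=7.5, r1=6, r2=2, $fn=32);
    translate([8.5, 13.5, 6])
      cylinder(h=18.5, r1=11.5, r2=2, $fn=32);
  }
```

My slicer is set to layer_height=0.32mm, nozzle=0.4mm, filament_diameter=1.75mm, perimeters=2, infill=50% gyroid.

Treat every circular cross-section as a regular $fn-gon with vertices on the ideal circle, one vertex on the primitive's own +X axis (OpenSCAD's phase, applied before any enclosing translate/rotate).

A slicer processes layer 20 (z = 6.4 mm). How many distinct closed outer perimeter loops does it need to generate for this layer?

2

At z = 6.4 mm: the cone (r1=6→r2=2) has section circumradius 2.587 here — a regular 32-gon; the cone at (8.5, 13.5) (r1=11.5→r2=2) has section circumradius 11.295 here — a regular 32-gon; Taking the union: the 2 present regions are separate (no shared area or edge), so areas and boundary lengths simply add and each stays a separate island — 2 connected regions; (whole slice rotated 50° about Z — lengths, areas and connectivity unchanged). The result has 2 disconnected regions.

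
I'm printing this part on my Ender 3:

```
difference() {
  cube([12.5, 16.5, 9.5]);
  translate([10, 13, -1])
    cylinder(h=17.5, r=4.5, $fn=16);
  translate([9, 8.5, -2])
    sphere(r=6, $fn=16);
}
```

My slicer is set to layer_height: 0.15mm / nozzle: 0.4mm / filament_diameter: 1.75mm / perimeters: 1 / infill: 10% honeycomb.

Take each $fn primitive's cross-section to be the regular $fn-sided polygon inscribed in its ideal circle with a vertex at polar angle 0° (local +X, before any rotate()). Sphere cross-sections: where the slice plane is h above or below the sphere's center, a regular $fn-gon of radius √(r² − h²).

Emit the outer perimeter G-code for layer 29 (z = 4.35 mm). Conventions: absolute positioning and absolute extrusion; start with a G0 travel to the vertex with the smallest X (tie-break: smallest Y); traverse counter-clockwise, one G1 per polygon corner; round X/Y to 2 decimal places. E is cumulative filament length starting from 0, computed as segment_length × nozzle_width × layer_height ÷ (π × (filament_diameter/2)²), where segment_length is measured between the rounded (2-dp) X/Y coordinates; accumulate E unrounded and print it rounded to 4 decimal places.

G0 X0.00 Y0.00 Z4.35
G1 X12.50 Y0.00 E0.3118
G1 X12.50 Y9.36 E0.5453
G1 X11.72 Y8.84 E0.5687
G1 X10.00 Y8.50 E0.6124
G1 X8.28 Y8.84 E0.6562
G1 X6.82 Y9.82 E0.7000
G1 X5.84 Y11.28 E0.7439
G1 X5.50 Y13.00 E0.7876
G1 X5.84 Y14.72 E0.8314
G1 X6.82 Y16.18 E0.8752
G1 X7.29 Y16.50 E0.8894
G1 X0.00 Y16.50 E1.0713
G1 X0.00 Y0.00 E1.4828

At z = 4.35 mm: the cube is present — its section is the full 12.5×16.5 rectangle; the r=4.5 cylinder at (10, 13) gives a regular 16-gon of circumradius 4.5 (constant along its height); the sphere at (9, 8.5) does not reach this height (|z−center|=6.350 > r=6); Taking the first minus the rest: starting from the 12.5×16.5 cube, the r=4.5 cylinder at (10, 13) partially overlaps it — only the 48.48 mm² overlap (of its 61.99 mm²) is removed, clipping the outline — 1 connected region. The outline is a single polygon with 13 vertices. Extrusion per mm of travel: 0.4 × 0.15 / (π × 0.875²) = 0.024945. Accumulating E over each segment gives final E = 1.4828.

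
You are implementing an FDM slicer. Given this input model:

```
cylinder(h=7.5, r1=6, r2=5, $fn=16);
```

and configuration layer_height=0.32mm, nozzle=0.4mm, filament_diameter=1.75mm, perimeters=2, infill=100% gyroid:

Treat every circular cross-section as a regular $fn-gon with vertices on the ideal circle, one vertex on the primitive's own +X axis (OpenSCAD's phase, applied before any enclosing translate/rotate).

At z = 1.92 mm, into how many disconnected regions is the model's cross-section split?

At z = 1.92 mm: the cone contributes a regular 16-gon of circumradius 5.744 (interpolated between r1=6 and r2=5 at t=0.256). The result has 1 disconnected region.

1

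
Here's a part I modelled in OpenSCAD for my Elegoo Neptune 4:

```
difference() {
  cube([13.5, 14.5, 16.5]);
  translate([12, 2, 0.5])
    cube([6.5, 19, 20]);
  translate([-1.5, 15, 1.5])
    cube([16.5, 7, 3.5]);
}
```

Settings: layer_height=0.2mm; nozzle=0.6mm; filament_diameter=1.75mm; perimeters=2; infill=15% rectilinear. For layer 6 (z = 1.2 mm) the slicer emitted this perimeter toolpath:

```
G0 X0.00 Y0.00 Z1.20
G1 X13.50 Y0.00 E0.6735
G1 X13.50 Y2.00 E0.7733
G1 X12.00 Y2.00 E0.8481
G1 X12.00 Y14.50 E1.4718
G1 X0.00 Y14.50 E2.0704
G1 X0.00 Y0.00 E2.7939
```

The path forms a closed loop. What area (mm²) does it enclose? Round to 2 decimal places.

177.00 mm²

Apply the shoelace formula to the sequence of (X, Y) vertices; enclosed area = 177.00 mm².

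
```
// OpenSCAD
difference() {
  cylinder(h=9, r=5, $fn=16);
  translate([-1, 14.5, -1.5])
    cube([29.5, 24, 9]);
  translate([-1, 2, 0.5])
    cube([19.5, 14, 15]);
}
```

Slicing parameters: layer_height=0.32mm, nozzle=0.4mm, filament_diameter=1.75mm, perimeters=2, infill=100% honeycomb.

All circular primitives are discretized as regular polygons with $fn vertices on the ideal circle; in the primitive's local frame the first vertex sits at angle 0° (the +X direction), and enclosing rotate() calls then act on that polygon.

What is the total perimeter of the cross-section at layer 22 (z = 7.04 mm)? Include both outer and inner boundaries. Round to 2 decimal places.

32.81 mm

At z = 7.04 mm: the cylinder: section is a regular 16-gon, circumradius r=5 (perimeter = 2·16·5.000·sin(180°/16) = 31.21 mm); the cube at (-1, 14.5) (footprint 29.5×24) is included at this height (perimeter 107.00 mm); the 19.5×14 cube at (-1, 2) contributes its full rectangle (perimeter 67.00 mm); After the difference (first − rest): starting from the r=5 cylinder, the 29.5×24 cube at (-1, 14.5) misses the remaining region (no effect); the 19.5×14 cube at (-1, 2) partially overlaps it — only the 12.43 mm² overlap (of its 273.00 mm²) is removed, clipping the outline — boundary = 32.81 mm. Overall, the cross-section is a single solid region. Total boundary length (outer) = 32.81 mm.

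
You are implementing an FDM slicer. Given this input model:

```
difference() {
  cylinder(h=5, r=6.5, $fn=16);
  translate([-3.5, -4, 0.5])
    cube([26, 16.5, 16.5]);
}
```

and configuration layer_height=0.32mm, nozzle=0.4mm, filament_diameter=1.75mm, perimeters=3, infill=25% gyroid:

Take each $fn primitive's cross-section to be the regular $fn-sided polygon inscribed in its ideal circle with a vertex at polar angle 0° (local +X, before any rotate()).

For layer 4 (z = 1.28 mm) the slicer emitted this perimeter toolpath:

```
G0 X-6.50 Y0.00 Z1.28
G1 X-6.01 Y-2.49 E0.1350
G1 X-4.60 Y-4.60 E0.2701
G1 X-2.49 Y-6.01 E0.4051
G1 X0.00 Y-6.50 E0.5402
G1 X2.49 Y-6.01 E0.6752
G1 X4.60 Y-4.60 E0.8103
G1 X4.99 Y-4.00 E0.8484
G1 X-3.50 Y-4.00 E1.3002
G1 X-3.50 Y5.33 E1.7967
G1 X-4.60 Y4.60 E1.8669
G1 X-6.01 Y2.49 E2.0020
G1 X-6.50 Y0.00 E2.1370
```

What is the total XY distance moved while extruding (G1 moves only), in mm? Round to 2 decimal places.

40.16 mm

Sum the Euclidean lengths of each G1 segment: total = 40.16 mm.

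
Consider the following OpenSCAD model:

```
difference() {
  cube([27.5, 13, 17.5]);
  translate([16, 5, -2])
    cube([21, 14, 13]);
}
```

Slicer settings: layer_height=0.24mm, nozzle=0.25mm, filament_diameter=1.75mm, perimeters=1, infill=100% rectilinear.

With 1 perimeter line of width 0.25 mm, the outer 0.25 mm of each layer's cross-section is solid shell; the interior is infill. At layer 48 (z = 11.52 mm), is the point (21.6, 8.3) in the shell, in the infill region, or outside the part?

At z = 11.52 mm: the cube is present — its section is the full 27.5×13 rectangle; the cube at (16, 5) is absent (z outside [-2, 11]); After the difference (first − rest): none of the subtracted shapes is present at this height, so the 27.5×13 cube is unchanged — 1 connected region. Overall, the cross-section is a single solid region. The nearest boundary edge runs (27.50, 13.00)→(0.00, 13.00); distance from the point to it = 4.70 mm. The point is inside the cross-section and 4.70 mm from the nearest boundary — more than the 0.25 mm shell width (1 × 0.25), so it's in the infill interior.

infill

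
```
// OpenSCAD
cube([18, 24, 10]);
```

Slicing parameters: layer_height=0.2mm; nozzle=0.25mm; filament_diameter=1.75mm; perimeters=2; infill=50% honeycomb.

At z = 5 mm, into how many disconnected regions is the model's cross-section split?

1

At z = 5 mm: the cube is present — its section is the full 18×24 rectangle. The result has 1 disconnected region.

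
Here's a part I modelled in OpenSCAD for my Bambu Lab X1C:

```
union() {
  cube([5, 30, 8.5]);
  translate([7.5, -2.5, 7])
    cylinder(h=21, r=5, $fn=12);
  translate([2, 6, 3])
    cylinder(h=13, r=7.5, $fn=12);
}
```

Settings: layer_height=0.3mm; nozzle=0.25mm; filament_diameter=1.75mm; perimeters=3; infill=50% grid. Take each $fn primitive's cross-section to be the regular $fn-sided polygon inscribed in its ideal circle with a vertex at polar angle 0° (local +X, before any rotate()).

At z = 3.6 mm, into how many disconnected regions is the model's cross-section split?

1

At z = 3.6 mm: the cube (footprint 5×30) is included at this height; the cylinder at (7.5, -2.5) does not reach this height (z outside [7, 28]); the r=7.5 cylinder at (2, 6) contributes a regular 12-gon of circumradius 7.5; Merging all regions: the regions partially overlap (shared area 65.76 mm²), so overlapping operands fuse into one piece — 1 connected region. The result has 1 disconnected region.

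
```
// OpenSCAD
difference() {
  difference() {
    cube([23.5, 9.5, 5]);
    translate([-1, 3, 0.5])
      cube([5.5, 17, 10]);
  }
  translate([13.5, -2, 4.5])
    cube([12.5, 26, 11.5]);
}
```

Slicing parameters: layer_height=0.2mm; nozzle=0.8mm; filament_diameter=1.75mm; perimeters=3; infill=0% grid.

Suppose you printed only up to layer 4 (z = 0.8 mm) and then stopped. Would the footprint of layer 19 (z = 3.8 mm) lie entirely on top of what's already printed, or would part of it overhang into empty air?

entirely on top

Compare the two slices. At z = 0.8: the cube (footprint 23.5×9.5) is included at this height (area 223.25 mm²); the 5.5×17 cube at (-1, 3) contributes its full rectangle (area 93.50 mm²); After the difference (first − rest): starting from the 23.5×9.5 cube (223.25 mm²), the 5.5×17 cube at (-1, 3) partially overlaps it — only the 29.25 mm² overlap (of its 93.50 mm²) is removed, clipping the outline — area = 194.00 mm²; the cube at (13.5, -2) is not intersected at this z (z outside [4.5, 16]); Taking the first minus the rest: none of the subtracted shapes is present at this height, so the result so far is unchanged — area = 194.00 mm². At z = 3.8: the 23.5×9.5 cube contributes its full rectangle (area 223.25 mm²); the 5.5×17 cube at (-1, 3) contributes its full rectangle (area 93.50 mm²); Taking the first minus the rest: starting from the 23.5×9.5 cube (223.25 mm²), the 5.5×17 cube at (-1, 3) partially overlaps it — only the 29.25 mm² overlap (of its 93.50 mm²) is removed, clipping the outline — area = 194.00 mm²; the cube at (13.5, -2) is absent (z outside [4.5, 16]); Taking the first minus the rest: none of the subtracted shapes is present at this height, so the result so far is unchanged — area = 194.00 mm². Checking containment: the cross-section at z = 3.8 is a subset of the cross-section at z = 0.8.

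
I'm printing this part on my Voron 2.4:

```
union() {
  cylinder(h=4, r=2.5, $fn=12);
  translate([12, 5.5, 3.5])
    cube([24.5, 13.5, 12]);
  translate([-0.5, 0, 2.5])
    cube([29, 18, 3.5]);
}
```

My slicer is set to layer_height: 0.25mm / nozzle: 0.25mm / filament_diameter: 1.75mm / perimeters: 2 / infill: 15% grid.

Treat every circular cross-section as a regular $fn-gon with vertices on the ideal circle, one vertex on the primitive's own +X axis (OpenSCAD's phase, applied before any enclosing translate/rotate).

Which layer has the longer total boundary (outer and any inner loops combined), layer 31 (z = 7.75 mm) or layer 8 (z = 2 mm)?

Layer 31 (z = 7.75): the cylinder is absent (z outside [0, 4]); the 24.5×13.5 cube at (12, 5.5) contributes its full rectangle (perimeter 76.00 mm); the cube at (-0.5, 0) is not intersected at this z (z outside [2.5, 6]); Merging all regions: only the 24.5×13.5 cube at (12, 5.5) is present, so the union is just that shape — boundary = 76.00 mm. So its perimeter = 76.00 mm. Layer 8 (z = 2): the r=2.5 cylinder contributes a regular 12-gon of circumradius 2.5 (perimeter = 2·12·2.500·sin(180°/12) = 15.53 mm); the cube at (12, 5.5) does not reach this height (z outside [3.5, 15.5]); the cube at (-0.5, 0) is absent (z outside [2.5, 6]); Taking the union: only the r=2.5 cylinder is present, so the union is just that shape — boundary = 15.53 mm. So its perimeter = 15.53 mm. Layer 31 is larger (76.00 vs 15.53 mm).

layer 31 (z = 7.75 mm)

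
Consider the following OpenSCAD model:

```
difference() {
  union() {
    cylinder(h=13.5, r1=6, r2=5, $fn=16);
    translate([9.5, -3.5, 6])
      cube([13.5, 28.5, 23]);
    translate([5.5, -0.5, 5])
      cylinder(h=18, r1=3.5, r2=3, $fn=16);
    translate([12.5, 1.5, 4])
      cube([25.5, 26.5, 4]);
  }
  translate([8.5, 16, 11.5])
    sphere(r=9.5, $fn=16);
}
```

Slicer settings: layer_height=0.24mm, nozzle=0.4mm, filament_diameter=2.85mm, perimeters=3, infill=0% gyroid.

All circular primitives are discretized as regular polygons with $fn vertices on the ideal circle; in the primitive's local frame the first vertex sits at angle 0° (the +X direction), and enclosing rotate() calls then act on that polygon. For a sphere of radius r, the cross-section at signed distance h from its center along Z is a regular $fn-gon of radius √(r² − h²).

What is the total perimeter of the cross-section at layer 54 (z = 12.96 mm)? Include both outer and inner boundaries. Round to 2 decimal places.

At z = 12.96 mm: the cone (r1=6→r2=5) has section circumradius 5.040 here — a regular 16-gon (perimeter = 2·16·5.040·sin(180°/16) = 31.46 mm); the 13.5×28.5 cube at (9.5, -3.5) contributes its full rectangle (perimeter 84.00 mm); the cone at (5.5, -0.5): at t=0.442 of its height the radius interpolates to r₁+(r₂−r₁)t = 3.279, giving a regular 16-gon of that circumradius (perimeter = 2·16·3.279·sin(180°/16) = 20.47 mm); the cube at (12.5, 1.5) is not intersected at this z (z outside [4, 8]); Combining (union): the regions partially overlap (shared area 10.90 mm²), so the edge portions inside another operand are dropped and the merged outline is re-measured after clipping — boundary = 122.58 mm; the r=9.5 sphere at (8.5, 16) slices to a regular 16-gon of circumradius 9.387 (√(r²−h²) with h=1.46 from center) (perimeter = 2·16·9.387·sin(180°/16) = 58.60 mm); Subtracting the remaining from the first: starting from that combined region, the r=9.5 sphere at (8.5, 16) partially overlaps it — only the 116.22 mm² overlap (of its 269.77 mm²) is removed, clipping the outline — boundary = 129.74 mm. Overall, the cross-section has 2 separate islands. Total boundary length (outer) = 129.74 mm.

129.74 mm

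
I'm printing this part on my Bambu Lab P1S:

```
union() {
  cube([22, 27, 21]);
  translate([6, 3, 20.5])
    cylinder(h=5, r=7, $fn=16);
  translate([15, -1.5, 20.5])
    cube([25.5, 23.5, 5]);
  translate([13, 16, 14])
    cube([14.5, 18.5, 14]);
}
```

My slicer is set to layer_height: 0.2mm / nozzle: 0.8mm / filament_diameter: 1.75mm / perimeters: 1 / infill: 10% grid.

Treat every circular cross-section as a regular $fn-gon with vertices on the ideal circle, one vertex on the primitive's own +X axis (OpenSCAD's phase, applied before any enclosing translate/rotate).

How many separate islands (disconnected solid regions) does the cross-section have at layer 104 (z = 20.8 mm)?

At z = 20.8 mm: the cube is present — its section is the full 22×27 rectangle; the r=7 cylinder at (6, 3) contributes a regular 16-gon of circumradius 7; the cube at (15, -1.5) (footprint 25.5×23.5) is included at this height; the cube at (13, 16) is present — its section is the full 14.5×18.5 rectangle; Taking the union: the regions partially overlap (shared area 396.96 mm²), so overlapping operands fuse into one piece — 1 connected region. Overall, the cross-section is a single solid region. Island count = 1.

1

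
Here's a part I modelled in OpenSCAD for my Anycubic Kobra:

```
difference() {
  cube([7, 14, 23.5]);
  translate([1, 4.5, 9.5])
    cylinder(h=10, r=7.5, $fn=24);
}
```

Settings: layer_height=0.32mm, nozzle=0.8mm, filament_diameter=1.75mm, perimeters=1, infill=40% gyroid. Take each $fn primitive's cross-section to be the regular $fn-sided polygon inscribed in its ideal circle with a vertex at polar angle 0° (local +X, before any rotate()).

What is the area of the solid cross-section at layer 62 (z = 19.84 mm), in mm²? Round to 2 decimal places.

98.00 mm²

At z = 19.84 mm: the cube (footprint 7×14) is included at this height (area 98.00 mm²); the cylinder at (1, 4.5) is absent (z outside [9.5, 19.5]); Taking the first minus the rest: none of the subtracted shapes is present at this height, so the 7×14 cube is unchanged — area = 98.00 mm². Overall, the cross-section is a single solid region. Net area = 98.00 mm².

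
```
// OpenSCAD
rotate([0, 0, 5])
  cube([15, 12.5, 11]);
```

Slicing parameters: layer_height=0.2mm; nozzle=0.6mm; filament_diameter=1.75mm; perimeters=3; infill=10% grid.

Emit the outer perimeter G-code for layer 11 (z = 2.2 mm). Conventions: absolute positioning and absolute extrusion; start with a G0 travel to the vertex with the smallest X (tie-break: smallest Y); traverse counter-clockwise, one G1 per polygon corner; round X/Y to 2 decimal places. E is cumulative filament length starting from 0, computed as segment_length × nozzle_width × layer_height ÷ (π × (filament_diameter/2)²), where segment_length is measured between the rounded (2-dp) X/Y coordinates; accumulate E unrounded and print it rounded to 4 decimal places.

G0 X-1.09 Y12.45 Z2.20
G1 X0.00 Y0.00 E0.6235
G1 X14.94 Y1.31 E1.3717
G1 X13.85 Y13.76 E1.9952
G1 X-1.09 Y12.45 E2.7435

At z = 2.2 mm: the cube (footprint 15×12.5) is included at this height; (whole slice rotated 5° about Z — lengths, areas and connectivity unchanged). The outline is a single polygon with 4 vertices. Extrusion per mm of travel: 0.6 × 0.2 / (π × 0.875²) = 0.049890. Accumulating E over each segment gives final E = 2.7435.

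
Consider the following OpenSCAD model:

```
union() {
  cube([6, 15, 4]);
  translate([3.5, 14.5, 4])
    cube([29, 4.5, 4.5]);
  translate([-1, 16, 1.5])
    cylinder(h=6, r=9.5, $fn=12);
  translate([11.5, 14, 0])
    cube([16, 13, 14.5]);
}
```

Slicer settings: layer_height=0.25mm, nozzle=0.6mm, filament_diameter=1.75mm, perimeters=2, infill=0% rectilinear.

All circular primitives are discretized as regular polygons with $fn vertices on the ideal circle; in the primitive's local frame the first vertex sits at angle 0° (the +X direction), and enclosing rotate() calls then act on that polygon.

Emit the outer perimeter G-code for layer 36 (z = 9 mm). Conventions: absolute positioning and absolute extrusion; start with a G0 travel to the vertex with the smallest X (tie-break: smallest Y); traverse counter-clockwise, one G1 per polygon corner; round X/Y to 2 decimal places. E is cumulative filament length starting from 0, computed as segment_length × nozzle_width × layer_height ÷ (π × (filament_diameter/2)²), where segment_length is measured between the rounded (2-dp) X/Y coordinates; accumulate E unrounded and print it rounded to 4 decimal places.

G0 X11.50 Y14.00 Z9.00
G1 X27.50 Y14.00 E0.9978
G1 X27.50 Y27.00 E1.8085
G1 X11.50 Y27.00 E2.8063
G1 X11.50 Y14.00 E3.6170

At z = 9 mm: the cube is not intersected at this z (z outside [0, 4]); the cube at (3.5, 14.5) is not intersected at this z (z outside [4, 8.5]); the cylinder at (-1, 16) does not reach this height (z outside [1.5, 7.5]); the 16×13 cube at (11.5, 14) contributes its full rectangle; Merging all regions: only the 16×13 cube at (11.5, 14) is present, so the union is just that shape — 1 connected region. The outline is a single polygon with 4 vertices. Extrusion per mm of travel: 0.6 × 0.25 / (π × 0.875²) = 0.062363. Accumulating E over each segment gives final E = 3.6170.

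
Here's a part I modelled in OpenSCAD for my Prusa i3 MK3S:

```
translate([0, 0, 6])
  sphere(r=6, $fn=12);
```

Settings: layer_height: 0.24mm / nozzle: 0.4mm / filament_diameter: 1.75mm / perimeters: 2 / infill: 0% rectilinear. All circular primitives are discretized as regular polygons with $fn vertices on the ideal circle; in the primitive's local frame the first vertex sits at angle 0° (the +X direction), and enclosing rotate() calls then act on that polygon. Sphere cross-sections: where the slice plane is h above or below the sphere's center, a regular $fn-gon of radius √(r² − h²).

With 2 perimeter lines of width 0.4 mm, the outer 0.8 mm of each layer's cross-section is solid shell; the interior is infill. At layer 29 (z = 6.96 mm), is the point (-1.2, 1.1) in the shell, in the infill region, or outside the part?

At z = 6.96 mm: the r=6 sphere slices to a regular 12-gon of circumradius 5.923 (√(r²−h²) with h=0.96 from center). Overall, the cross-section is a single solid region. The nearest boundary edge runs (-2.96, 5.13)→(-5.13, 2.96); distance from the point to it = 4.09 mm. The point is inside the cross-section and 4.09 mm from the nearest boundary — more than the 0.8 mm shell width (2 × 0.4), so it's in the infill interior.

infill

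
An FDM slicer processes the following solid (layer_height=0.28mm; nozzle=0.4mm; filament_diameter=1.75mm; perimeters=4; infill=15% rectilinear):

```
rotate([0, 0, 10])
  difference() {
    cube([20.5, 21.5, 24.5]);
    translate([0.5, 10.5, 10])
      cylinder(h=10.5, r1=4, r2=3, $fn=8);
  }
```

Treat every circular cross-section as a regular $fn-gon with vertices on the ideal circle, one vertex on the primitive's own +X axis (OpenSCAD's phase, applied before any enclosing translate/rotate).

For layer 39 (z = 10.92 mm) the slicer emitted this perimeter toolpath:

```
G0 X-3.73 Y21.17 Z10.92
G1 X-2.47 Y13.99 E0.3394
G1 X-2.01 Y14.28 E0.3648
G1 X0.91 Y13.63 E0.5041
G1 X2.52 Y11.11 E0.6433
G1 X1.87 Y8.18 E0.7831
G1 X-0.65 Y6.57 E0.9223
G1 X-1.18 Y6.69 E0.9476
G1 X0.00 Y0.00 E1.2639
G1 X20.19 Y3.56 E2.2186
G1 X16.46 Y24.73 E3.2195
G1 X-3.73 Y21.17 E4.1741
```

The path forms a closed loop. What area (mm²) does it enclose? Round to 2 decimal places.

Apply the shoelace formula to the sequence of (X, Y) vertices; enclosed area = 415.29 mm².

415.29 mm²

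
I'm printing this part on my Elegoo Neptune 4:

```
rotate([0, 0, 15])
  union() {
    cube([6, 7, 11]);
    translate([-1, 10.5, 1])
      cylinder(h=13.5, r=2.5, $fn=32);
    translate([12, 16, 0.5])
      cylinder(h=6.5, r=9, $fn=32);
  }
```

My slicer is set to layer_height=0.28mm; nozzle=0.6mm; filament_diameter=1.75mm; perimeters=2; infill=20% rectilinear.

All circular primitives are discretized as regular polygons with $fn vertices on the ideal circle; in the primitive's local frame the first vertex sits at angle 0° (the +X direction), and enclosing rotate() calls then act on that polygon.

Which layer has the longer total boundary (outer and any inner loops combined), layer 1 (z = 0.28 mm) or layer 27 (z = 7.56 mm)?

layer 27 (z = 7.56 mm)

Layer 1 (z = 0.28): the cube (footprint 6×7) is included at this height (perimeter 26.00 mm); the cylinder at (-1, 10.5) is not intersected at this z (z outside [1, 14.5]); the cylinder at (12, 16) is not intersected at this z (z outside [0.5, 7]); Merging all regions: only the 6×7 cube is present, so the union is just that shape — boundary = 26.00 mm; (whole slice rotated 15° about Z — lengths, areas and connectivity unchanged). So its perimeter = 26.00 mm. Layer 27 (z = 7.56): the 6×7 cube contributes its full rectangle (perimeter 26.00 mm); the r=2.5 cylinder at (-1, 10.5) gives a regular 32-gon of circumradius 2.5 (constant along its height) (perimeter = 2·32·2.500·sin(180°/32) = 15.68 mm); the cylinder at (12, 16) does not reach this height (z outside [0.5, 7]); Combining (union): the 2 present regions are separate (no shared area or edge), so areas and boundary lengths simply add and each stays a separate island — boundary = 41.68 mm; (whole slice rotated 15° about Z — lengths, areas and connectivity unchanged). So its perimeter = 41.68 mm. Layer 27 is larger (41.68 vs 26.00 mm).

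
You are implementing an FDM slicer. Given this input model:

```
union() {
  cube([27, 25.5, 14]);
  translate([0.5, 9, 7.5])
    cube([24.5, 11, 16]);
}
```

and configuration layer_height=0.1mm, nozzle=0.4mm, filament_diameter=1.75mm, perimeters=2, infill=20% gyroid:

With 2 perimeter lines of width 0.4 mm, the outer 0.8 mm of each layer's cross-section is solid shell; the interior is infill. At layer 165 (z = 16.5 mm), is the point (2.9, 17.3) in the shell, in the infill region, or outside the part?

At z = 16.5 mm: the cube does not reach this height (z outside [0, 14]); the cube at (0.5, 9) (footprint 24.5×11) is included at this height; Merging all regions: only the 24.5×11 cube at (0.5, 9) is present, so the union is just that shape — 1 connected region. Overall, the cross-section is a single solid region. The nearest boundary edge runs (0.50, 20.00)→(0.50, 9.00); distance from the point to it = 2.40 mm. The point is inside the cross-section and 2.40 mm from the nearest boundary — more than the 0.8 mm shell width (2 × 0.4), so it's in the infill interior.

infill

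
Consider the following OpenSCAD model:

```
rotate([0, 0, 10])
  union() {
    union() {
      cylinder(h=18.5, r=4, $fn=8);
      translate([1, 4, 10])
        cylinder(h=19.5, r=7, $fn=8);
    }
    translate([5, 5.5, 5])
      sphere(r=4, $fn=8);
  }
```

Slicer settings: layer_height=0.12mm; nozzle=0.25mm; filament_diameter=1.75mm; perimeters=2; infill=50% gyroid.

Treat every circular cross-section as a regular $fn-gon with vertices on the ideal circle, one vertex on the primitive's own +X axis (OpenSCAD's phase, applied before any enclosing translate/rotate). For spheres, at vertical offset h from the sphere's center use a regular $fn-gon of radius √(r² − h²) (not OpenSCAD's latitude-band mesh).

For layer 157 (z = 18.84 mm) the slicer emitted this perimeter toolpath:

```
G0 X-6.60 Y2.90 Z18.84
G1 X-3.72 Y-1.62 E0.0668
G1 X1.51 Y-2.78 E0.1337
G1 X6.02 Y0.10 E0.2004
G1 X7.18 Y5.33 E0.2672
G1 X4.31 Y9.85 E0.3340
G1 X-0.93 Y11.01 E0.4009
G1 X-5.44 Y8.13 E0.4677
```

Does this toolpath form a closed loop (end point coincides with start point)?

Start point (G0): (-6.60, 2.90). End point (last G1): the path does not return to the start — open.

no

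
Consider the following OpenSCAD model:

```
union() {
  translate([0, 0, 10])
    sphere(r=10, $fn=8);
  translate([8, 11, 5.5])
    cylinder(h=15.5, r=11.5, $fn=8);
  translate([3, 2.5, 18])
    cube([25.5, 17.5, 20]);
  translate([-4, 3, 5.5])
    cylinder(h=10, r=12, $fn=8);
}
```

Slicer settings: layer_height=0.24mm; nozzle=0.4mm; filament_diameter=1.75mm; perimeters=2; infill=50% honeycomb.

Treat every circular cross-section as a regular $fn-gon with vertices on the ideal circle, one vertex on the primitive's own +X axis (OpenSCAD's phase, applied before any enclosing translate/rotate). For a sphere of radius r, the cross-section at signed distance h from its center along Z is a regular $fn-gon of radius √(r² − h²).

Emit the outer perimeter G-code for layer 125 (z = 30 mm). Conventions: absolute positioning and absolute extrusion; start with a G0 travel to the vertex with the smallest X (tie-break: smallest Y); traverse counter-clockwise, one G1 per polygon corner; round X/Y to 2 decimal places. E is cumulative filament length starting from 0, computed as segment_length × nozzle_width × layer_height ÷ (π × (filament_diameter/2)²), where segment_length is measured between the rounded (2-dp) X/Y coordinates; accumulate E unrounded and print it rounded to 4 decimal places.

At z = 30 mm: the sphere is absent (|z−center|=20.000 > r=10); the cylinder at (8, 11) is not intersected at this z (z outside [5.5, 21]); the cube at (3, 2.5) is present — its section is the full 25.5×17.5 rectangle; the cylinder at (-4, 3) does not reach this height (z outside [5.5, 15.5]); Merging all regions: only the 25.5×17.5 cube at (3, 2.5) is present, so the union is just that shape — 1 connected region. The outline is a single polygon with 4 vertices. Extrusion per mm of travel: 0.4 × 0.24 / (π × 0.875²) = 0.039912. Accumulating E over each segment gives final E = 3.4324.

G0 X3.00 Y2.50 Z30.00
G1 X28.50 Y2.50 E1.0178
G1 X28.50 Y20.00 E1.7162
G1 X3.00 Y20.00 E2.7340
G1 X3.00 Y2.50 E3.4324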